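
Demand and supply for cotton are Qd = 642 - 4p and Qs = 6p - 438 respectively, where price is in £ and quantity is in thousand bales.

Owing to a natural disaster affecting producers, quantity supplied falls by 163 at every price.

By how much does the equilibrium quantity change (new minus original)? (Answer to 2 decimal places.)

Solve the original market: 642 - 4p = 6p - 438, hence p = 108 and Q = 210.
With the change applied: demand Qd = 642 - 4p, supply Qs = 6p - 601.
New equilibrium: 642 - 4p = 6p - 601 ⇒ 1243 = 10p ⇒ p = 124.3, Q = 144.8.
ΔQ = 144.8 − 210 = -65.20.

-65.20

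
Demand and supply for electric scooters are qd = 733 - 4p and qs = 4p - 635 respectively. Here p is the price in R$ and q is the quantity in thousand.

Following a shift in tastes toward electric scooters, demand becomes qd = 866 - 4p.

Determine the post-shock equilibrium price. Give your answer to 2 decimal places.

Original equilibrium: 733 - 4p = 4p - 635 gives 1368 = 8p, so p = 171 and q = 49.
With the change applied: demand qd = 866 - 4p, supply qs = 4p - 635.
New equilibrium: 866 - 4p = 4p - 635 ⇒ 1501 = 8p ⇒ p = 187.625, q = 115.5.

187.63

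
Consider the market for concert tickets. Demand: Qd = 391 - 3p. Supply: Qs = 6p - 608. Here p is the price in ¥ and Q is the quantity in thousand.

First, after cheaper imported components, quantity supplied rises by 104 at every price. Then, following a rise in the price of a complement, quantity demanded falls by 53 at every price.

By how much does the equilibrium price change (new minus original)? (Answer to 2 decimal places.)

Original equilibrium: 391 - 3p = 6p - 608 gives 999 = 9p, so p = 111 and Q = 58.
With the change applied: demand Qd = 338 - 3p, supply Qs = 6p - 504.
Setting them equal: 338 - 3p = 6p - 504 → 842 = 9p, so p = 842/9 ≈ 93.5556 and Q = 172/3 ≈ 57.3333.
Δp = 93.5556 − 111 = -17.44.

-17.44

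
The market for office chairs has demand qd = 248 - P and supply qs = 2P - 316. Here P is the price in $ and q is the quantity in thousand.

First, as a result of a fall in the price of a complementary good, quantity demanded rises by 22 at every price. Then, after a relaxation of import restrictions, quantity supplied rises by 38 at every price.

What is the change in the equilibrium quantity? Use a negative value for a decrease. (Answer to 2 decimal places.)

Original equilibrium: 248 - P = 2P - 316 gives 564 = 3P, so P = 188 and q = 60.
After the shift, demand is qd = 270 - P and supply is qs = 2P - 278.
Setting them equal: 270 - P = 2P - 278 → 548 = 3P, so P = 548/3 ≈ 182.6667 and q = 262/3 ≈ 87.3333.
Δq = 87.3333 − 60 = +27.33.

+27.33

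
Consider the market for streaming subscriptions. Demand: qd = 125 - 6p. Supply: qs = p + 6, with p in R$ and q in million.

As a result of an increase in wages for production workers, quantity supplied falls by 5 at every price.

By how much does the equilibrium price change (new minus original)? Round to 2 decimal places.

+0.71

Before the shock: 125 - 6p = p + 6 ⇒ 119 = 7p ⇒ p = 17, q = 23.
The shock moves the curves to qd = 125 - 6p and qs = p + 1.
New equilibrium: 125 - 6p = p + 1 ⇒ 124 = 7p ⇒ p = 124/7 ≈ 17.7143, q = 131/7 ≈ 18.7143.
Δp = 17.7143 − 17 = +0.71.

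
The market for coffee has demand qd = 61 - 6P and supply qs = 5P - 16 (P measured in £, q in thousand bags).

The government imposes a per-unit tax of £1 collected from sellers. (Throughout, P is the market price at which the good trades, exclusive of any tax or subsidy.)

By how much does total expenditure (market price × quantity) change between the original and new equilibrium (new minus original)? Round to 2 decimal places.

Before the shock: 61 - 6P = 5P - 16 ⇒ 77 = 11P ⇒ P = 7, q = 19.
Since sellers keep the price net of the tax, the effective supply curve becomes qs = 5P - 21.
Setting them equal: 61 - 6P = 5P - 21 → 82 = 11P, so P = 82/11 ≈ 7.4545 and q = 179/11 ≈ 16.2727.
Expenditure moves from 7×19 = 133 to 7.4545×16.2727 = 121.3058; change = -11.69.

-11.69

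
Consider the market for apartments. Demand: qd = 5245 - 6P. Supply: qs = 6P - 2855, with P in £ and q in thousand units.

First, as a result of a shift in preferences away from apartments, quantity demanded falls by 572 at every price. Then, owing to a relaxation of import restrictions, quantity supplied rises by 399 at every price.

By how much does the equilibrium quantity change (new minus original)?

-86.5

Solve the original market: 5245 - 6P = 6P - 2855, hence P = 675 and q = 1195.
With the change applied: demand qd = 4673 - 6P, supply qs = 6P - 2456.
New equilibrium: 4673 - 6P = 6P - 2456 ⇒ 7129 = 12P ⇒ P = 7129/12 ≈ 594.0833, q = 1108.5.
Δq = 1108.5 − 1195 = -86.5.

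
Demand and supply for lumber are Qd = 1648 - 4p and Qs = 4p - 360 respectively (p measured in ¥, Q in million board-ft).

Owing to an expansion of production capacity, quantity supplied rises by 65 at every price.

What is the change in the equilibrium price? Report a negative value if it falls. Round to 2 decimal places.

Solve the original market: 1648 - 4p = 4p - 360, hence p = 251 and Q = 644.
With the change applied: demand Qd = 1648 - 4p, supply Qs = 4p - 295.
New equilibrium: 1648 - 4p = 4p - 295 ⇒ 1943 = 8p ⇒ p = 242.875, Q = 676.5.
Δp = 242.875 − 251 = -8.13.

-8.13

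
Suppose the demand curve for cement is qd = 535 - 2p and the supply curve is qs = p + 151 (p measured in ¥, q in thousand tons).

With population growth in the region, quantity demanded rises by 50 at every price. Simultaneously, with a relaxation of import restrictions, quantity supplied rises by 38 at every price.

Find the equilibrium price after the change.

Initially, 535 - 2p = p + 151, so 384 = 3p and p = 128, q = 279.
After the shift, demand is qd = 585 - 2p and supply is qs = p + 189.
Clearing the new market: 585 - 2p = p + 189, so p = 132 and q = 321.

132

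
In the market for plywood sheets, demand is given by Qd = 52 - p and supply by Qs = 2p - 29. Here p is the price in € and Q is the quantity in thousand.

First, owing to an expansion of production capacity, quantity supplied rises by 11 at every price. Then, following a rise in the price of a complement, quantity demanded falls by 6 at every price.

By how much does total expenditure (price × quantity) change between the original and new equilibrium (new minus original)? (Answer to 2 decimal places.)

Original equilibrium: 52 - p = 2p - 29 gives 81 = 3p, so p = 27 and Q = 25.
The shock moves the curves to Qd = 46 - p and Qs = 2p - 18.
New equilibrium: 46 - p = 2p - 18 ⇒ 64 = 3p ⇒ p = 64/3 ≈ 21.3333, Q = 74/3 ≈ 24.6667.
Expenditure moves from 27×25 = 675 to 21.3333×24.6667 = 526.2222; change = -148.78.

-148.78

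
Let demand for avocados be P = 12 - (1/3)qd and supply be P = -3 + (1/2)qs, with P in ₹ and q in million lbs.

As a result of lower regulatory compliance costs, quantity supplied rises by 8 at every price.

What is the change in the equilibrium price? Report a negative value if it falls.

Before the shock: 36 - 3P = 2P + 6 ⇒ 30 = 5P ⇒ P = 6, q = 18.
After the shift, demand is qd = 36 - 3P and supply is qs = 2P + 14.
Setting them equal: 36 - 3P = 2P + 14 → 22 = 5P, so P = 4.4 and q = 22.8.
ΔP = 4.4 − 6 = -1.6.

-1.6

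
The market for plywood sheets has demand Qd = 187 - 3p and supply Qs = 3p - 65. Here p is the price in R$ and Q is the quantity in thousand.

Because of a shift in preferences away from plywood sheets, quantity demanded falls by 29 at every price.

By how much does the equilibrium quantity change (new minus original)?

-14.5

Initially, 187 - 3p = 3p - 65, so 252 = 6p and p = 42, Q = 61.
The new curves are Qd = 158 - 3p (demand) and Qs = 3p - 65 (supply).
Equate the new curves: 158 - 3p = 3p - 65, giving 223 = 6p, p = 223/6 ≈ 37.1667, Q = 46.5.
ΔQ = 46.5 − 61 = -14.5.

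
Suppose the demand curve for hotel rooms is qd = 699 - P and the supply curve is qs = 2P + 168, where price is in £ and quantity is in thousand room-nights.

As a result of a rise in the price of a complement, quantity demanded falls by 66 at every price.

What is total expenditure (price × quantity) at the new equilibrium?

Before the shock: 699 - P = 2P + 168 ⇒ 531 = 3P ⇒ P = 177, q = 522.
The shock moves the curves to qd = 633 - P and qs = 2P + 168.
New equilibrium: 633 - P = 2P + 168 ⇒ 465 = 3P ⇒ P = 155, q = 478.
New expenditure = 155 × 478 = 74090.

74090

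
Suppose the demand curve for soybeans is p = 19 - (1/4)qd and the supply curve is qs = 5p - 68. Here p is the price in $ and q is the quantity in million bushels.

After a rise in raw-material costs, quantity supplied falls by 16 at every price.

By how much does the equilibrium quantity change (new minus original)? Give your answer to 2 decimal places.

Before the shock: 76 - 4p = 5p - 68 ⇒ 144 = 9p ⇒ p = 16, q = 12.
With the change applied: demand qd = 76 - 4p, supply qs = 5p - 84.
New equilibrium: 76 - 4p = 5p - 84 ⇒ 160 = 9p ⇒ p = 160/9 ≈ 17.7778, q = 44/9 ≈ 4.8889.
Δq = 4.8889 − 12 = -7.11.

-7.11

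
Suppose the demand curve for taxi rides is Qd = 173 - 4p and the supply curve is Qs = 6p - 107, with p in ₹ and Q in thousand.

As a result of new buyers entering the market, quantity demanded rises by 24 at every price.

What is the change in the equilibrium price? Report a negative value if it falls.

+2.4

Before the shock: 173 - 4p = 6p - 107 ⇒ 280 = 10p ⇒ p = 28, Q = 61.
The new curves are Qd = 197 - 4p (demand) and Qs = 6p - 107 (supply).
Clearing the new market: 197 - 4p = 6p - 107, so p = 30.4 and Q = 75.4.
Δp = 30.4 − 28 = +2.4.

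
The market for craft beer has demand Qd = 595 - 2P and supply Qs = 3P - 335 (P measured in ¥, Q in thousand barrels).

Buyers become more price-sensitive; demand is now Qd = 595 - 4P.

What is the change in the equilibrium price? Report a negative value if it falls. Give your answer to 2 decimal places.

Original equilibrium: 595 - 2P = 3P - 335 gives 930 = 5P, so P = 186 and Q = 223.
With the change applied: demand Qd = 595 - 4P, supply Qs = 3P - 335.
Equate the new curves: 595 - 4P = 3P - 335, giving 930 = 7P, P = 930/7 ≈ 132.8571, Q = 445/7 ≈ 63.5714.
ΔP = 132.8571 − 186 = -53.14.

-53.14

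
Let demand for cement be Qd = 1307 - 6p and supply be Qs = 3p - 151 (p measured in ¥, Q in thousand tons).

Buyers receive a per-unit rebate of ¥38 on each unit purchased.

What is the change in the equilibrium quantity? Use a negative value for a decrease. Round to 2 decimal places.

+76.00

Before the shock: 1307 - 6p = 3p - 151 ⇒ 1458 = 9p ⇒ p = 162, Q = 335.
Since buyers' out-of-pocket price is the market price minus the rebate, the effective demand curve becomes Qd = 1535 - 6p.
New equilibrium: 1535 - 6p = 3p - 151 ⇒ 1686 = 9p ⇒ p = 562/3 ≈ 187.3333, Q = 411.
ΔQ = 411 − 335 = +76.00.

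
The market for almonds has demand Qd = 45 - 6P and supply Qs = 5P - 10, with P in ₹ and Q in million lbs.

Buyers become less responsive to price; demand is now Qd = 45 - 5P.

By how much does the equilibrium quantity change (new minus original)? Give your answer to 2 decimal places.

Solve the original market: 45 - 6P = 5P - 10, hence P = 5 and Q = 15.
With the change applied: demand Qd = 45 - 5P, supply Qs = 5P - 10.
Equate the new curves: 45 - 5P = 5P - 10, giving 55 = 10P, P = 5.5, Q = 17.5.
ΔQ = 17.5 − 15 = +2.50.

+2.50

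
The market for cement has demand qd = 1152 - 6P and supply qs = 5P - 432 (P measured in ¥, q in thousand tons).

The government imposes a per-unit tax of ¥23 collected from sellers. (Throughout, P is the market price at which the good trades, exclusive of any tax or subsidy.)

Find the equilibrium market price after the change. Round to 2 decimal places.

Original equilibrium: 1152 - 6P = 5P - 432 gives 1584 = 11P, so P = 144 and q = 288.
Since sellers keep the price net of the tax, the effective supply curve becomes qs = 5P - 547.
Setting them equal: 1152 - 6P = 5P - 547 → 1699 = 11P, so P = 1699/11 ≈ 154.4545 and q = 2478/11 ≈ 225.2727.

154.45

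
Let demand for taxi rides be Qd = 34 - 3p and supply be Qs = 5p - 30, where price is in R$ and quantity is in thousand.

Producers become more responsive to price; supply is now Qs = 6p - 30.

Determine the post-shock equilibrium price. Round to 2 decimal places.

7.11

Solve the original market: 34 - 3p = 5p - 30, hence p = 8 and Q = 10.
The new curves are Qd = 34 - 3p (demand) and Qs = 6p - 30 (supply).
Clearing the new market: 34 - 3p = 6p - 30, so p = 64/9 ≈ 7.1111 and Q = 38/3 ≈ 12.6667.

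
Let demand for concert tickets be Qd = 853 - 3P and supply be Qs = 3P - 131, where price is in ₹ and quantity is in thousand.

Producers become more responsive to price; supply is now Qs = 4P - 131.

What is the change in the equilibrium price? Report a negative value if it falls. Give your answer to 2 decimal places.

Solve the original market: 853 - 3P = 3P - 131, hence P = 164 and Q = 361.
The shock moves the curves to Qd = 853 - 3P and Qs = 4P - 131.
New equilibrium: 853 - 3P = 4P - 131 ⇒ 984 = 7P ⇒ P = 984/7 ≈ 140.5714, Q = 3019/7 ≈ 431.2857.
ΔP = 140.5714 − 164 = -23.43.

-23.43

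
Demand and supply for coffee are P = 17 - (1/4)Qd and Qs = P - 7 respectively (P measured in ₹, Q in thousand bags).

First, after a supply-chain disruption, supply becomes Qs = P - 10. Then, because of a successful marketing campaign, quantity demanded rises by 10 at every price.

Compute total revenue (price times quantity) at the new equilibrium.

Initially, 68 - 4P = P - 7, so 75 = 5P and P = 15, Q = 8.
The shock moves the curves to Qd = 78 - 4P and Qs = P - 10.
Clearing the new market: 78 - 4P = P - 10, so P = 17.6 and Q = 7.6.
New expenditure = 17.6 × 7.6 = 133.76.

133.76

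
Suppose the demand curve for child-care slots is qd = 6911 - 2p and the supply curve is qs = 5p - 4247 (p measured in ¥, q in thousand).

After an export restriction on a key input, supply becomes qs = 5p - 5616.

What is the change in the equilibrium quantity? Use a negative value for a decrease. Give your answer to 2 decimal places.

-391.14

Initially, 6911 - 2p = 5p - 4247, so 11158 = 7p and p = 1594, q = 3723.
The shock moves the curves to qd = 6911 - 2p and qs = 5p - 5616.
Setting them equal: 6911 - 2p = 5p - 5616 → 12527 = 7p, so p = 12527/7 ≈ 1789.5714 and q = 23323/7 ≈ 3331.8571.
Δq = 3331.8571 − 3723 = -391.14.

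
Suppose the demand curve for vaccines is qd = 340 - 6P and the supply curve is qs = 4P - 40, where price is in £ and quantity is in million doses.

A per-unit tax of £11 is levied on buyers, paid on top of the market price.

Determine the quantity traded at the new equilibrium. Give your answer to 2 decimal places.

Before the shock: 340 - 6P = 4P - 40 ⇒ 380 = 10P ⇒ P = 38, q = 112.
Since buyers pay the price plus the tax, the effective demand curve becomes qd = 274 - 6P.
Equate the new curves: 274 - 6P = 4P - 40, giving 314 = 10P, P = 31.4, q = 85.6.

85.60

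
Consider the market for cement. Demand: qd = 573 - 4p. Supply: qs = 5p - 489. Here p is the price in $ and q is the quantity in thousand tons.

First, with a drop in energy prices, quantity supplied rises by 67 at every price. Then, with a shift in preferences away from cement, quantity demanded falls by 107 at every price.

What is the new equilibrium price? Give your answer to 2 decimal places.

98.67

Initially, 573 - 4p = 5p - 489, so 1062 = 9p and p = 118, q = 101.
The shock moves the curves to qd = 466 - 4p and qs = 5p - 422.
Setting them equal: 466 - 4p = 5p - 422 → 888 = 9p, so p = 296/3 ≈ 98.6667 and q = 214/3 ≈ 71.3333.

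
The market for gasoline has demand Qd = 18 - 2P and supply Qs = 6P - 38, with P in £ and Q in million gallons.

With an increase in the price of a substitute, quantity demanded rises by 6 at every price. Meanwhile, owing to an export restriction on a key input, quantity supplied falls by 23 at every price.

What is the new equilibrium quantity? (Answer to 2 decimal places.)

Solve the original market: 18 - 2P = 6P - 38, hence P = 7 and Q = 4.
With the change applied: demand Qd = 24 - 2P, supply Qs = 6P - 61.
Equate the new curves: 24 - 2P = 6P - 61, giving 85 = 8P, P = 10.625, Q = 2.75.

2.75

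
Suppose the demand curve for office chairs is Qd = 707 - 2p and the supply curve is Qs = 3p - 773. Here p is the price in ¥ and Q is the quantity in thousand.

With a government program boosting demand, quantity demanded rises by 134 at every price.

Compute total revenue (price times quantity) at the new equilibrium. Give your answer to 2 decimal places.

63075.12

Initially, 707 - 2p = 3p - 773, so 1480 = 5p and p = 296, Q = 115.
With the change applied: demand Qd = 841 - 2p, supply Qs = 3p - 773.
Clearing the new market: 841 - 2p = 3p - 773, so p = 322.8 and Q = 195.4.
New expenditure = 322.8 × 195.4 = 63075.12.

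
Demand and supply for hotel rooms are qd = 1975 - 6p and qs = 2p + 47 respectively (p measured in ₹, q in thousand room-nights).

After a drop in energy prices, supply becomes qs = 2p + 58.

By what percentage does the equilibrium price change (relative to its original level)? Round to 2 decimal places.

Before the shock: 1975 - 6p = 2p + 47 ⇒ 1928 = 8p ⇒ p = 241, q = 529.
The new curves are qd = 1975 - 6p (demand) and qs = 2p + 58 (supply).
Setting them equal: 1975 - 6p = 2p + 58 → 1917 = 8p, so p = 239.625 and q = 537.25.
%Δp = (239.625 − 241) / 241 × 100 = -0.57%.

-0.57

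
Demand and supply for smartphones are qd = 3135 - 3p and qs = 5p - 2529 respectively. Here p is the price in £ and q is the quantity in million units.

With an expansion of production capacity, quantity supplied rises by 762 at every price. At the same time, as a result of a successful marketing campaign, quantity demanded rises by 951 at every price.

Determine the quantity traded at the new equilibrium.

1891.125

Original equilibrium: 3135 - 3p = 5p - 2529 gives 5664 = 8p, so p = 708 and q = 1011.
With the change applied: demand qd = 4086 - 3p, supply qs = 5p - 1767.
Clearing the new market: 4086 - 3p = 5p - 1767, so p = 731.625 and q = 1891.125.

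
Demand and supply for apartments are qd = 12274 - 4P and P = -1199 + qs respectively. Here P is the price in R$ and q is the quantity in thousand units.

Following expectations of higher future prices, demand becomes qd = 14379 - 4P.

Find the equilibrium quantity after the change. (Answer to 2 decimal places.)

Before the shock: 12274 - 4P = P + 1199 ⇒ 11075 = 5P ⇒ P = 2215, q = 3414.
The shock moves the curves to qd = 14379 - 4P and qs = P + 1199.
New equilibrium: 14379 - 4P = P + 1199 ⇒ 13180 = 5P ⇒ P = 2636, q = 3835.

3835.00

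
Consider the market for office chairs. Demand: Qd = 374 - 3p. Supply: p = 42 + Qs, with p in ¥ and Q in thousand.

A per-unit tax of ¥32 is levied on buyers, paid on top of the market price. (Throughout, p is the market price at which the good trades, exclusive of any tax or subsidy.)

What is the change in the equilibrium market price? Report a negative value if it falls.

Before the shock: 374 - 3p = p - 42 ⇒ 416 = 4p ⇒ p = 104, Q = 62.
Since buyers pay the price plus the tax, the effective demand curve becomes Qd = 278 - 3p.
Clearing the new market: 278 - 3p = p - 42, so p = 80 and Q = 38.
Δp = 80 − 104 = -24.

-24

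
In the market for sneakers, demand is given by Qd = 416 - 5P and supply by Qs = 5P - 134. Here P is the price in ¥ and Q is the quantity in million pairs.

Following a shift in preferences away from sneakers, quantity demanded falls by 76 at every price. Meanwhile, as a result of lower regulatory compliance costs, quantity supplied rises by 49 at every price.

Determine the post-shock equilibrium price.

Before the shock: 416 - 5P = 5P - 134 ⇒ 550 = 10P ⇒ P = 55, Q = 141.
The shock moves the curves to Qd = 340 - 5P and Qs = 5P - 85.
Setting them equal: 340 - 5P = 5P - 85 → 425 = 10P, so P = 42.5 and Q = 127.5.

42.5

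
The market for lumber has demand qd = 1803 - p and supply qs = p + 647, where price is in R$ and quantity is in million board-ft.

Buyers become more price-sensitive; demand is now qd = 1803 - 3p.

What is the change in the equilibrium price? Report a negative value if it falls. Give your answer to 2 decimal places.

Initially, 1803 - p = p + 647, so 1156 = 2p and p = 578, q = 1225.
With the change applied: demand qd = 1803 - 3p, supply qs = p + 647.
Clearing the new market: 1803 - 3p = p + 647, so p = 289 and q = 936.
Δp = 289 − 578 = -289.00.

-289.00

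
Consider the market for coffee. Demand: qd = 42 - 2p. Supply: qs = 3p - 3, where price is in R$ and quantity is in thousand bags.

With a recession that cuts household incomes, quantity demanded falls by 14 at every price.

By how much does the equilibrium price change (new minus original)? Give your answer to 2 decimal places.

-2.80

Original equilibrium: 42 - 2p = 3p - 3 gives 45 = 5p, so p = 9 and q = 24.
After the shift, demand is qd = 28 - 2p and supply is qs = 3p - 3.
Clearing the new market: 28 - 2p = 3p - 3, so p = 6.2 and q = 15.6.
Δp = 6.2 − 9 = -2.80.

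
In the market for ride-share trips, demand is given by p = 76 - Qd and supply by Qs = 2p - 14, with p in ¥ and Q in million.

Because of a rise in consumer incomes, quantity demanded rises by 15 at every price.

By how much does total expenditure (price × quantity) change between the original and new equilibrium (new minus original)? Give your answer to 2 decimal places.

Before the shock: 76 - p = 2p - 14 ⇒ 90 = 3p ⇒ p = 30, Q = 46.
The shock moves the curves to Qd = 91 - p and Qs = 2p - 14.
Equate the new curves: 91 - p = 2p - 14, giving 105 = 3p, p = 35, Q = 56.
Expenditure moves from 30×46 = 1380 to 35×56 = 1960; change = +580.00.

+580.00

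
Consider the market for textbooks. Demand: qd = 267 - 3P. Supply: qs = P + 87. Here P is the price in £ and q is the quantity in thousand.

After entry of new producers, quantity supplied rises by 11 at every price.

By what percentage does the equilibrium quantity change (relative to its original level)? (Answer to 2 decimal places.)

+6.25

Solve the original market: 267 - 3P = P + 87, hence P = 45 and q = 132.
With the change applied: demand qd = 267 - 3P, supply qs = P + 98.
Setting them equal: 267 - 3P = P + 98 → 169 = 4P, so P = 42.25 and q = 140.25.
%Δq = (140.25 − 132) / 132 × 100 = +6.25%.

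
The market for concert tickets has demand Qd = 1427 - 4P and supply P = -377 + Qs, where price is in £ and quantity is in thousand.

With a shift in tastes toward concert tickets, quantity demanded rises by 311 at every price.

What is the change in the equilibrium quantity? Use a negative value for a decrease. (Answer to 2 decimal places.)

+62.20

Initially, 1427 - 4P = P + 377, so 1050 = 5P and P = 210, Q = 587.
With the change applied: demand Qd = 1738 - 4P, supply Qs = P + 377.
New equilibrium: 1738 - 4P = P + 377 ⇒ 1361 = 5P ⇒ P = 272.2, Q = 649.2.
ΔQ = 649.2 − 587 = +62.20.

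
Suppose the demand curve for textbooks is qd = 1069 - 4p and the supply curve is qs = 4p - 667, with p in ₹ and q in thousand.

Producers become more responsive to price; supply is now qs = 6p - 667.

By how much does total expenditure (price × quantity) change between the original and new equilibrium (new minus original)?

Original equilibrium: 1069 - 4p = 4p - 667 gives 1736 = 8p, so p = 217 and q = 201.
After the shift, demand is qd = 1069 - 4p and supply is qs = 6p - 667.
Equate the new curves: 1069 - 4p = 6p - 667, giving 1736 = 10p, p = 173.6, q = 374.6.
Expenditure moves from 217×201 = 43617 to 173.6×374.6 = 65030.56; change = +21413.56.

+21413.56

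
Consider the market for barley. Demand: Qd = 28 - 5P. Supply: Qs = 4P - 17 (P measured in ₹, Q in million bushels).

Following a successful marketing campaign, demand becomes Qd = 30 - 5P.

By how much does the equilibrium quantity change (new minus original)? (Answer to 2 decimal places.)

Before the shock: 28 - 5P = 4P - 17 ⇒ 45 = 9P ⇒ P = 5, Q = 3.
After the shift, demand is Qd = 30 - 5P and supply is Qs = 4P - 17.
New equilibrium: 30 - 5P = 4P - 17 ⇒ 47 = 9P ⇒ P = 47/9 ≈ 5.2222, Q = 35/9 ≈ 3.8889.
ΔQ = 3.8889 − 3 = +0.89.

+0.89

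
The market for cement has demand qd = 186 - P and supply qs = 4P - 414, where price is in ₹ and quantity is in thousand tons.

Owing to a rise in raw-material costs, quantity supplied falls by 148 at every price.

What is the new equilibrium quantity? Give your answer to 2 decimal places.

36.40

Before the shock: 186 - P = 4P - 414 ⇒ 600 = 5P ⇒ P = 120, q = 66.
With the change applied: demand qd = 186 - P, supply qs = 4P - 562.
Equate the new curves: 186 - P = 4P - 562, giving 748 = 5P, P = 149.6, q = 36.4.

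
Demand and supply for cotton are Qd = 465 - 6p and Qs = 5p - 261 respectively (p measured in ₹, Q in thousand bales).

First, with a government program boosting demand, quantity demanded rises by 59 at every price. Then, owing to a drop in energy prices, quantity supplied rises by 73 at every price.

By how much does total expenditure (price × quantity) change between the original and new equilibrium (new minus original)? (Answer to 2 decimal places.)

+4225.37

Solve the original market: 465 - 6p = 5p - 261, hence p = 66 and Q = 69.
With the change applied: demand Qd = 524 - 6p, supply Qs = 5p - 188.
Setting them equal: 524 - 6p = 5p - 188 → 712 = 11p, so p = 712/11 ≈ 64.7273 and Q = 1492/11 ≈ 135.6364.
Expenditure moves from 66×69 = 4554 to 64.7273×135.6364 = 8779.3719; change = +4225.37.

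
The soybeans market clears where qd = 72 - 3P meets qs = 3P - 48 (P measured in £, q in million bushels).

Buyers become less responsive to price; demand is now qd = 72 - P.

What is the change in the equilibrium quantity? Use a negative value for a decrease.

+30

Initially, 72 - 3P = 3P - 48, so 120 = 6P and P = 20, q = 12.
The shock moves the curves to qd = 72 - P and qs = 3P - 48.
Setting them equal: 72 - P = 3P - 48 → 120 = 4P, so P = 30 and q = 42.
Δq = 42 − 12 = +30.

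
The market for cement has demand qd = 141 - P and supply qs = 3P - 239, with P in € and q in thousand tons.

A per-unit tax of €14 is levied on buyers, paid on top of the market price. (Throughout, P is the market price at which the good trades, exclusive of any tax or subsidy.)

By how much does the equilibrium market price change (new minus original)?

-3.5

Before the shock: 141 - P = 3P - 239 ⇒ 380 = 4P ⇒ P = 95, q = 46.
Since buyers pay the price plus the tax, the effective demand curve becomes qd = 127 - P.
New equilibrium: 127 - P = 3P - 239 ⇒ 366 = 4P ⇒ P = 91.5, q = 35.5.
ΔP = 91.5 − 95 = -3.5.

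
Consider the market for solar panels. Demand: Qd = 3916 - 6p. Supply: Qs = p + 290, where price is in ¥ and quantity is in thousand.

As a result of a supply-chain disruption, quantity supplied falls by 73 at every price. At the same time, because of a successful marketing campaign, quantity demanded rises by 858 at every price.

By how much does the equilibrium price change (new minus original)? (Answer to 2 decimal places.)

+133.00

Solve the original market: 3916 - 6p = p + 290, hence p = 518 and Q = 808.
With the change applied: demand Qd = 4774 - 6p, supply Qs = p + 217.
Setting them equal: 4774 - 6p = p + 217 → 4557 = 7p, so p = 651 and Q = 868.
Δp = 651 − 518 = +133.00.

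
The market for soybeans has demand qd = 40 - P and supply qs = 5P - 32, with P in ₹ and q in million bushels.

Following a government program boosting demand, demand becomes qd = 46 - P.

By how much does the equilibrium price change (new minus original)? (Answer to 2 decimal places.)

Solve the original market: 40 - P = 5P - 32, hence P = 12 and q = 28.
With the change applied: demand qd = 46 - P, supply qs = 5P - 32.
Equate the new curves: 46 - P = 5P - 32, giving 78 = 6P, P = 13, q = 33.
ΔP = 13 − 12 = +1.00.

+1.00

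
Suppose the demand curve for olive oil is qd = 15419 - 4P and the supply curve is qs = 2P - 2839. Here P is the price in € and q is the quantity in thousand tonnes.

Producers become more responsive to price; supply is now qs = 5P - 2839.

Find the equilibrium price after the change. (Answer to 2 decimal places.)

2028.67

Before the shock: 15419 - 4P = 2P - 2839 ⇒ 18258 = 6P ⇒ P = 3043, q = 3247.
The new curves are qd = 15419 - 4P (demand) and qs = 5P - 2839 (supply).
New equilibrium: 15419 - 4P = 5P - 2839 ⇒ 18258 = 9P ⇒ P = 6086/3 ≈ 2028.6667, q = 21913/3 ≈ 7304.3333.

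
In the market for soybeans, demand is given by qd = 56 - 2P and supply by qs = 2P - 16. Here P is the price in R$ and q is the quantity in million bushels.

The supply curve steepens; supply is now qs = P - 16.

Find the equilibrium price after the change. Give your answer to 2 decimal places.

Initially, 56 - 2P = 2P - 16, so 72 = 4P and P = 18, q = 20.
The new curves are qd = 56 - 2P (demand) and qs = P - 16 (supply).
Equate the new curves: 56 - 2P = P - 16, giving 72 = 3P, P = 24, q = 8.

24.00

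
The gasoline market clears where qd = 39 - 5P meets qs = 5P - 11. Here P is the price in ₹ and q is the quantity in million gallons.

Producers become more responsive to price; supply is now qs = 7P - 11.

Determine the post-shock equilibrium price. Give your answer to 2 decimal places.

4.17

Initially, 39 - 5P = 5P - 11, so 50 = 10P and P = 5, q = 14.
With the change applied: demand qd = 39 - 5P, supply qs = 7P - 11.
Setting them equal: 39 - 5P = 7P - 11 → 50 = 12P, so P = 25/6 ≈ 4.1667 and q = 109/6 ≈ 18.1667.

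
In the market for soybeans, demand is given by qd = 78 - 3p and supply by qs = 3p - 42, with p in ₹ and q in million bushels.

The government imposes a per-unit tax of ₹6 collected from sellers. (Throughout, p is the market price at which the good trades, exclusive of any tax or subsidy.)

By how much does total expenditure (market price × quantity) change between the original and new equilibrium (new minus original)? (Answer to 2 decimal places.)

-153.00

Solve the original market: 78 - 3p = 3p - 42, hence p = 20 and q = 18.
Since sellers keep the price net of the tax, the effective supply curve becomes qs = 3p - 60.
Clearing the new market: 78 - 3p = 3p - 60, so p = 23 and q = 9.
Expenditure moves from 20×18 = 360 to 23×9 = 207; change = -153.00.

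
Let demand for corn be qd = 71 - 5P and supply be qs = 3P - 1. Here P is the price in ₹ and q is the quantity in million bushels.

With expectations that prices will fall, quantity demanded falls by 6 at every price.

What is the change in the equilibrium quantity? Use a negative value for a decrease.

Solve the original market: 71 - 5P = 3P - 1, hence P = 9 and q = 26.
The new curves are qd = 65 - 5P (demand) and qs = 3P - 1 (supply).
Equate the new curves: 65 - 5P = 3P - 1, giving 66 = 8P, P = 8.25, q = 23.75.
Δq = 23.75 − 26 = -2.25.

-2.25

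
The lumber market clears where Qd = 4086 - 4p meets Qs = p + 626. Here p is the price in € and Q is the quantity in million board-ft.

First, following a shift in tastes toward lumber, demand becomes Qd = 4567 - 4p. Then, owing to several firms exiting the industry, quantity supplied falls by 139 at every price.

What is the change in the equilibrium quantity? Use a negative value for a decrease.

Initially, 4086 - 4p = p + 626, so 3460 = 5p and p = 692, Q = 1318.
After the shift, demand is Qd = 4567 - 4p and supply is Qs = p + 487.
Equate the new curves: 4567 - 4p = p + 487, giving 4080 = 5p, p = 816, Q = 1303.
ΔQ = 1303 − 1318 = -15.

-15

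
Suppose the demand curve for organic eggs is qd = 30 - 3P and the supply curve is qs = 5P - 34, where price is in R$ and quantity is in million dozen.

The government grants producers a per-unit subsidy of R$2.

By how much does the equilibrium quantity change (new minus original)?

+3.75

Solve the original market: 30 - 3P = 5P - 34, hence P = 8 and q = 6.
Since sellers receive the price plus the subsidy, the effective supply curve becomes qs = 5P - 24.
Setting them equal: 30 - 3P = 5P - 24 → 54 = 8P, so P = 6.75 and q = 9.75.
Δq = 9.75 − 6 = +3.75.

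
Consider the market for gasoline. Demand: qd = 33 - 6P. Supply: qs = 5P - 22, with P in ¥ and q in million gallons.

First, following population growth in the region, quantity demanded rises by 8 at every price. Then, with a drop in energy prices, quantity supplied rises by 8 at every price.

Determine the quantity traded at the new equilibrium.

11

Initially, 33 - 6P = 5P - 22, so 55 = 11P and P = 5, q = 3.
With the change applied: demand qd = 41 - 6P, supply qs = 5P - 14.
Clearing the new market: 41 - 6P = 5P - 14, so P = 5 and q = 11.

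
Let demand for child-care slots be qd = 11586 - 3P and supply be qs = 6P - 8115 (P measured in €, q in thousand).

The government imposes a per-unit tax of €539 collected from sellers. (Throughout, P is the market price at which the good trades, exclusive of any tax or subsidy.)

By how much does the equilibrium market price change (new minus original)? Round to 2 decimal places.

Solve the original market: 11586 - 3P = 6P - 8115, hence P = 2189 and q = 5019.
Since sellers keep the price net of the tax, the effective supply curve becomes qs = 6P - 11349.
New equilibrium: 11586 - 3P = 6P - 11349 ⇒ 22935 = 9P ⇒ P = 7645/3 ≈ 2548.3333, q = 3941.
ΔP = 2548.3333 − 2189 = +359.33.

+359.33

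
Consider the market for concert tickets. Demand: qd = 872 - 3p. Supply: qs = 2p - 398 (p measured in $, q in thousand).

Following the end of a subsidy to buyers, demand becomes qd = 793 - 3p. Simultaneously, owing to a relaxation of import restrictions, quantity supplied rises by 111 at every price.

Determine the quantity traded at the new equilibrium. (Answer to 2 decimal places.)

145.00

Solve the original market: 872 - 3p = 2p - 398, hence p = 254 and q = 110.
After the shift, demand is qd = 793 - 3p and supply is qs = 2p - 287.
Setting them equal: 793 - 3p = 2p - 287 → 1080 = 5p, so p = 216 and q = 145.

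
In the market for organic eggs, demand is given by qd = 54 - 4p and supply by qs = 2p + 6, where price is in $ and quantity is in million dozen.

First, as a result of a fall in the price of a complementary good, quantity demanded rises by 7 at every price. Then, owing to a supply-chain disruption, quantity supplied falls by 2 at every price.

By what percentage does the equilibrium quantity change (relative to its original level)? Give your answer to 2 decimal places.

+4.55

Original equilibrium: 54 - 4p = 2p + 6 gives 48 = 6p, so p = 8 and q = 22.
The new curves are qd = 61 - 4p (demand) and qs = 2p + 4 (supply).
Clearing the new market: 61 - 4p = 2p + 4, so p = 9.5 and q = 23.
%Δq = (23 − 22) / 22 × 100 = +4.55%.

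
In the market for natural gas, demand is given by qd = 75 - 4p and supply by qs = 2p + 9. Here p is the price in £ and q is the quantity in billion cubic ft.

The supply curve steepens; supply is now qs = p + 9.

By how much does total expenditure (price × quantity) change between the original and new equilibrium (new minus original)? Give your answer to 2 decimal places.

Original equilibrium: 75 - 4p = 2p + 9 gives 66 = 6p, so p = 11 and q = 31.
The new curves are qd = 75 - 4p (demand) and qs = p + 9 (supply).
Clearing the new market: 75 - 4p = p + 9, so p = 13.2 and q = 22.2.
Expenditure moves from 11×31 = 341 to 13.2×22.2 = 293.04; change = -47.96.

-47.96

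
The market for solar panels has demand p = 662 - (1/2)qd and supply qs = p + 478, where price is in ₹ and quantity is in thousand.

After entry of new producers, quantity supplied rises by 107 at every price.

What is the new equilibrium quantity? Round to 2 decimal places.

831.33

Original equilibrium: 1324 - 2p = p + 478 gives 846 = 3p, so p = 282 and q = 760.
The new curves are qd = 1324 - 2p (demand) and qs = p + 585 (supply).
New equilibrium: 1324 - 2p = p + 585 ⇒ 739 = 3p ⇒ p = 739/3 ≈ 246.3333, q = 2494/3 ≈ 831.3333.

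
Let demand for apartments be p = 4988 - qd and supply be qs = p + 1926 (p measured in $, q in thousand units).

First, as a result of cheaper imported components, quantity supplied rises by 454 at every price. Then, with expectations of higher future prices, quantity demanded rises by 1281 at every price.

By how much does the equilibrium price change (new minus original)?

+413.5

Original equilibrium: 4988 - p = p + 1926 gives 3062 = 2p, so p = 1531 and q = 3457.
With the change applied: demand qd = 6269 - p, supply qs = p + 2380.
New equilibrium: 6269 - p = p + 2380 ⇒ 3889 = 2p ⇒ p = 1944.5, q = 4324.5.
Δp = 1944.5 − 1531 = +413.5.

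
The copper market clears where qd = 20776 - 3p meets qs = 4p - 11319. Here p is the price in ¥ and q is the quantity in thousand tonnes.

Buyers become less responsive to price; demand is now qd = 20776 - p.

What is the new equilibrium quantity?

14357

Original equilibrium: 20776 - 3p = 4p - 11319 gives 32095 = 7p, so p = 4585 and q = 7021.
With the change applied: demand qd = 20776 - p, supply qs = 4p - 11319.
Setting them equal: 20776 - p = 4p - 11319 → 32095 = 5p, so p = 6419 and q = 14357.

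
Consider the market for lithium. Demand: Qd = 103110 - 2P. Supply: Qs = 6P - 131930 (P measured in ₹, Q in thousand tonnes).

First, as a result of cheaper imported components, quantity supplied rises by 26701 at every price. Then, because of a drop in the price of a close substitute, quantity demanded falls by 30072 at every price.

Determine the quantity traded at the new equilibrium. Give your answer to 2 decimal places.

Solve the original market: 103110 - 2P = 6P - 131930, hence P = 29380 and Q = 44350.
The new curves are Qd = 73038 - 2P (demand) and Qs = 6P - 105229 (supply).
Clearing the new market: 73038 - 2P = 6P - 105229, so P = 22283.375 and Q = 28471.25.

28471.25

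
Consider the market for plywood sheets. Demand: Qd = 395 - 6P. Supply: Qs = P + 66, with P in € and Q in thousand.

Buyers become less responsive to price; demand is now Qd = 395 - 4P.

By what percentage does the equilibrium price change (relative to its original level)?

+40

Initially, 395 - 6P = P + 66, so 329 = 7P and P = 47, Q = 113.
The shock moves the curves to Qd = 395 - 4P and Qs = P + 66.
New equilibrium: 395 - 4P = P + 66 ⇒ 329 = 5P ⇒ P = 65.8, Q = 131.8.
%ΔP = (65.8 − 47) / 47 × 100 = +40%.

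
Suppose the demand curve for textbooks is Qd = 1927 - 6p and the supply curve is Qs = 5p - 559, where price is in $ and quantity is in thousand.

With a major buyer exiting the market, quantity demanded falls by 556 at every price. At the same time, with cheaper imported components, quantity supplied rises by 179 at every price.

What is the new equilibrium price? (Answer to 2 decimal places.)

159.18

Initially, 1927 - 6p = 5p - 559, so 2486 = 11p and p = 226, Q = 571.
With the change applied: demand Qd = 1371 - 6p, supply Qs = 5p - 380.
New equilibrium: 1371 - 6p = 5p - 380 ⇒ 1751 = 11p ⇒ p = 1751/11 ≈ 159.1818, Q = 4575/11 ≈ 415.9091.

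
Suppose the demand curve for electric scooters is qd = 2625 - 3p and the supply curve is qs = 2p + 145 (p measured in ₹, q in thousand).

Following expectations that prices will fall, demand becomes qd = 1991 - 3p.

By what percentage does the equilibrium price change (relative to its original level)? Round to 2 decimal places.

Before the shock: 2625 - 3p = 2p + 145 ⇒ 2480 = 5p ⇒ p = 496, q = 1137.
The new curves are qd = 1991 - 3p (demand) and qs = 2p + 145 (supply).
Equate the new curves: 1991 - 3p = 2p + 145, giving 1846 = 5p, p = 369.2, q = 883.4.
%Δp = (369.2 − 496) / 496 × 100 = -25.56%.

-25.56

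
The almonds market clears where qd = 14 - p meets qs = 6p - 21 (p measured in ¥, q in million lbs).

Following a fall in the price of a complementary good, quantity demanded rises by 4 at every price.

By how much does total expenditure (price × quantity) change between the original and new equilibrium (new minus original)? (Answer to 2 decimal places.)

Solve the original market: 14 - p = 6p - 21, hence p = 5 and q = 9.
After the shift, demand is qd = 18 - p and supply is qs = 6p - 21.
New equilibrium: 18 - p = 6p - 21 ⇒ 39 = 7p ⇒ p = 39/7 ≈ 5.5714, q = 87/7 ≈ 12.4286.
Expenditure moves from 5×9 = 45 to 5.5714×12.4286 = 69.2449; change = +24.24.

+24.24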